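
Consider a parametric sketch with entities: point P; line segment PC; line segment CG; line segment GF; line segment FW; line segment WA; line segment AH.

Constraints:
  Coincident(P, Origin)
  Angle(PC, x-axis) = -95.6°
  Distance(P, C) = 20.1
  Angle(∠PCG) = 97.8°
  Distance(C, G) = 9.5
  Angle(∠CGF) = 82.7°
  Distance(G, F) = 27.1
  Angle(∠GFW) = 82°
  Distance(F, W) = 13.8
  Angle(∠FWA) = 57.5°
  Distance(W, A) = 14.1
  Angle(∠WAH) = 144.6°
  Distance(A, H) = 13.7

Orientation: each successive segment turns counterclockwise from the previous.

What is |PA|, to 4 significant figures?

8.533

P is at the origin; PC runs at -95.6° with length 20.1, so C = (-1.961, -20.00). ∠PCG = 97.8° gives CG at -13.40° from the x-axis; with |CG| = 9.5, G = (7.280, -22.21). ∠CGF = 82.7° gives GF at 83.90° from the x-axis; with |GF| = 27.1, F = (10.16, 4.741). ∠GFW = 82.0° gives FW at -178.1° from the x-axis; with |FW| = 13.8, W = (-3.633, 4.283). ∠FWA = 57.5° gives WA at -55.60° from the x-axis; with |WA| = 14.1, A = (4.333, -7.351). Then |PA| = |A − P| = 8.533.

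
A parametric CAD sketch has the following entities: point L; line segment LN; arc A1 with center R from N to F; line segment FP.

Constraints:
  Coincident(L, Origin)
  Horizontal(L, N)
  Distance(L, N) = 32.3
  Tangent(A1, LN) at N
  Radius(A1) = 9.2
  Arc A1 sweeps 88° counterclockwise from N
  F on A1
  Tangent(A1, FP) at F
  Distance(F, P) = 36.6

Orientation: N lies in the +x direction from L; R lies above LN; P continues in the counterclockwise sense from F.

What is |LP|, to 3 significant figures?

62.4

L is at the origin; LN is horizontal with |LN| = 32.3 and N on the +x side, so N = (32.3, 0.00). A1 meets LN tangentially, so RN is at right angles to LN, so R = N + (0, 9.2) = (32.3, 9.20). On A1, N sits at bearing -90° from R; an 88° counterclockwise sweep puts F at bearing -2°, so F = R + 9.2·(cos -2°, sin -2°) = (41.5, 8.88). The tangent condition forces RF to be normal to FP, so FP runs along (−sin -2°, cos -2°); with |FP| = 36.6, P = (42.8, 45.5). Then |LP| = |P − L| = 62.4.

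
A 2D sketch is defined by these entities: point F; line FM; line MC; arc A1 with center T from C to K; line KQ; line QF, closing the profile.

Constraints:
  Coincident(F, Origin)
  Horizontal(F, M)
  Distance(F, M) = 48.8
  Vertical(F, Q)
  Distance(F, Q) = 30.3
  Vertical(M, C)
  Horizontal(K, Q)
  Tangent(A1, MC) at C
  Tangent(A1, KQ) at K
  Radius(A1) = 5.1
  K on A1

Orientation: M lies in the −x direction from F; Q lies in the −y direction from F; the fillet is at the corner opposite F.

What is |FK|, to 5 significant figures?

53.177

F is at the origin; F and M share the same y with |FM| = 48.8 and M on the −x side, so M = (-48.800, 0.0000). F and Q share the same x with |FQ| = 30.3 and Q on the −y side, so Q = (0.0000, -30.300). The virtual corner opposite F is at (-48.800, -30.300). The tangent condition forces TC to be normal to MC and A1 meets KQ tangentially, so TK is at right angles to KQ, with radius 5.1, so the center T sits 5.1 in from both sides at T = (-43.700, -25.200). That places the tangent points at C = (-48.800, -25.200) on MC and K = (-43.700, -30.300) on KQ. Then |FK| = |K − F| = 53.177.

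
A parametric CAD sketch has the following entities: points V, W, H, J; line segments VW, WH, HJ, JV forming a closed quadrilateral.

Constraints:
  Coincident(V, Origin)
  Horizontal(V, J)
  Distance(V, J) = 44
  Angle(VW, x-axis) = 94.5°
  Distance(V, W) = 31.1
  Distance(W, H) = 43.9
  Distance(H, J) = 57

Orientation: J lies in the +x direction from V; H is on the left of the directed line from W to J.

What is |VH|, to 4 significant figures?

65.36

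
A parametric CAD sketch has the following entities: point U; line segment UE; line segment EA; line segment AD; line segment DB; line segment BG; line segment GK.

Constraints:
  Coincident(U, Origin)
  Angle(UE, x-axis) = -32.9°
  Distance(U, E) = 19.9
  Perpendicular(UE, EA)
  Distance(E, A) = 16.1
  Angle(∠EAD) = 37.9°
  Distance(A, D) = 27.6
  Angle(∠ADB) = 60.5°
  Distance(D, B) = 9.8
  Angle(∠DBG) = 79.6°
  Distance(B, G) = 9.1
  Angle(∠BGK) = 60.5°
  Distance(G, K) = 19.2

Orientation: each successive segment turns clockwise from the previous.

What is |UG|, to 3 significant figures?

12.5

∠ADB = 60.5° gives DB at -24.5° from the x-axis; with |DB| = 9.8, B = (14.5, -0.896). ∠DBG = 79.6° gives BG at -125° from the x-axis; with |BG| = 9.1, G = (9.27, -8.36). Then |UG| = |G − U| = 12.5.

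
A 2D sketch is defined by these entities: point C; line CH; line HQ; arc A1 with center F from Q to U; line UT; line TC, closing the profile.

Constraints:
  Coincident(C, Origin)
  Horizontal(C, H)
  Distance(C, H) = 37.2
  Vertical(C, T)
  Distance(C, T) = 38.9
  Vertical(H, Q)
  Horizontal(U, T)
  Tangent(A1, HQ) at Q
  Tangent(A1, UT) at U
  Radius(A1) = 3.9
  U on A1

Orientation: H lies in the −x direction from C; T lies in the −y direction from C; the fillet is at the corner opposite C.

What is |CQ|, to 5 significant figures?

51.077

C is at the origin; C and H share the same y with |CH| = 37.2 and H on the −x side, so H = (-37.200, 0.0000). C and T share the same x with |CT| = 38.9 and T on the −y side, so T = (0.0000, -38.900). The virtual corner opposite C is at (-37.200, -38.900). The tangent condition forces FQ to be normal to HQ and tangency of A1 to UT means the radius FU is perpendicular to UT, with radius 3.9, so the center F sits 3.9 in from both sides at F = (-33.300, -35.000). That places the tangent points at Q = (-37.200, -35.000) on HQ and U = (-33.300, -38.900) on UT. Then |CQ| = |Q − C| = 51.077.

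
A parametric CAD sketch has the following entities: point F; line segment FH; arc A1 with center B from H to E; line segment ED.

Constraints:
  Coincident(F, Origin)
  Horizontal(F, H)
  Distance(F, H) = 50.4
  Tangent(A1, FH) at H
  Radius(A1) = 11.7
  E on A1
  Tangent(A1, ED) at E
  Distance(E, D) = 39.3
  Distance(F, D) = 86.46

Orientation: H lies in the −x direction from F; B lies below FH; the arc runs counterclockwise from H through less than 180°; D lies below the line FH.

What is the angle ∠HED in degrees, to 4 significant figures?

143.8°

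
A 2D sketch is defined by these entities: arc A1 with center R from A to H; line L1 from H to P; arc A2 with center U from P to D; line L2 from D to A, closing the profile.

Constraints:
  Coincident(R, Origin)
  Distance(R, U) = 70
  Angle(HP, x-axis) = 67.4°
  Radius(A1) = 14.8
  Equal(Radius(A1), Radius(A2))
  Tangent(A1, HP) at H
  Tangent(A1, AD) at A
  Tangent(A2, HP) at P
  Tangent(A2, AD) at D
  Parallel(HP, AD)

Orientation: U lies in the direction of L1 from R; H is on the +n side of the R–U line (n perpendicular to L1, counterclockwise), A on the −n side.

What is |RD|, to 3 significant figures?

71.5

The slot axis is L1's direction at 67.4°, so u = (cos 67.4°, sin 67.4°) = (0.384, 0.923) and n = (−sin 67.4°, cos 67.4°) = (-0.923, 0.384). R is at the origin and U lies 70.0 along u from R, so U = 70.0·u = (26.9, 64.6). Tangency of A1 to both parallel lines with radius 14.8 puts H and A at R ± 14.8·n: H = (-13.7, 5.69), A = (13.7, -5.69). Equal radii place P and D the same way about U: P = U + 14.8·n = (13.2, 70.3), D = U − 14.8·n = (40.6, 58.9). Then |RD| = |D − R| = 71.5.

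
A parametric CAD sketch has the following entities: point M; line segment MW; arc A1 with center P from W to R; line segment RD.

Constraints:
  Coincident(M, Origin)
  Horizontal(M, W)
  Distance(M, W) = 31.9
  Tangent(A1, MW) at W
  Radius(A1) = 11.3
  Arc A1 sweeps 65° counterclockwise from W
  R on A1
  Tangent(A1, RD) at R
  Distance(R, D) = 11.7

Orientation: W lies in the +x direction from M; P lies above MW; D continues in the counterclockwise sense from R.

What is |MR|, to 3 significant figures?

42.6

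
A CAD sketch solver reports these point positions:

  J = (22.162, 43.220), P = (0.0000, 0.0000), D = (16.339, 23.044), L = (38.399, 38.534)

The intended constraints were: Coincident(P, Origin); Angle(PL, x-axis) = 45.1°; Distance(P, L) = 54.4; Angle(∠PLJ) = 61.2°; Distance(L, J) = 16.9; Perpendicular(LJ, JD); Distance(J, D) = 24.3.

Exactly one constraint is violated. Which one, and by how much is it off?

Distance(J, D) = 24.3 — off by 3.30.

P = (0.00, 0.00) ✓; PL at 45.10° ✓; |PL| = 54.40 ✓; ∠PLJ = 61.20° ✓; |LJ| = 16.90 ✓; ∠(LJ, JD) = 90.00° ✓; |JD| = 21.00 ✗.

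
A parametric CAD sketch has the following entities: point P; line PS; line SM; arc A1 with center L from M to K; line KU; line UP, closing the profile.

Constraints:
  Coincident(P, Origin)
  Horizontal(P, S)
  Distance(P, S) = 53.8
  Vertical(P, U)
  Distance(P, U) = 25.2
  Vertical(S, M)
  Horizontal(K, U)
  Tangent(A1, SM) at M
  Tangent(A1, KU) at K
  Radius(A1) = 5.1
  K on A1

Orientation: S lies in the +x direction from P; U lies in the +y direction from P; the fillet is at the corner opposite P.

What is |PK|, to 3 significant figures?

54.8

The virtual corner opposite P is at (53.8, 25.2). Since A1 is tangent to SM there, LM ⟂ SM and the tangent condition forces LK to be normal to KU, with radius 5.1, so the center L sits 5.1 in from both sides at L = (48.7, 20.1). That places the tangent points at M = (53.8, 20.1) on SM and K = (48.7, 25.2) on KU. Then |PK| = |K − P| = 54.8.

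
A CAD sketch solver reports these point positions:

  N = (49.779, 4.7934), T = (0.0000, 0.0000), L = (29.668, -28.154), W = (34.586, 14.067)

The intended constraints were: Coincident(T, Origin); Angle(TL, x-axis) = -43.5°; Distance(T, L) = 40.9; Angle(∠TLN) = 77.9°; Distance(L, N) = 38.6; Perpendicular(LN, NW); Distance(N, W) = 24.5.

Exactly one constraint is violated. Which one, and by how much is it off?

Distance(N, W) = 24.5 — off by 6.70.

T = (0.00, 0.00) ✓; TL at -43.50° ✓; |TL| = 40.90 ✓; ∠TLN = 77.90° ✓; |LN| = 38.60 ✓; ∠(LN, NW) = 90.00° ✓; |NW| = 17.80 ✗.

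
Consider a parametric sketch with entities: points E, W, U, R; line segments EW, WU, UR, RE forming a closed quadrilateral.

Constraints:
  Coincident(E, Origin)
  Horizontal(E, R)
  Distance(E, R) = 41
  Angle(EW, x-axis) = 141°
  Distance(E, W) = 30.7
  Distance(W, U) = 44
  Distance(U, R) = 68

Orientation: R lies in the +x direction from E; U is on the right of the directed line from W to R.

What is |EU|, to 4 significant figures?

33.29

E is at the origin; E and R share the same y with |ER| = 41.0 and R in +x, so R = (41.0, 0). EW runs at 141.0° with |EW| = 30.7, so W = (-23.86, 19.32). U is determined by |WU| = 44.0 and |UR| = 68.0 together: it lies at the intersection of circle(W, 44.0) and circle(R, 68.0). With |WR| = 67.67, the foot of the radical line on WR is 13.98 from W and the perpendicular offset is √(44.0² − 13.98²) = 41.72. Taking the right-of-WR solution: U = (-22.37, -24.65).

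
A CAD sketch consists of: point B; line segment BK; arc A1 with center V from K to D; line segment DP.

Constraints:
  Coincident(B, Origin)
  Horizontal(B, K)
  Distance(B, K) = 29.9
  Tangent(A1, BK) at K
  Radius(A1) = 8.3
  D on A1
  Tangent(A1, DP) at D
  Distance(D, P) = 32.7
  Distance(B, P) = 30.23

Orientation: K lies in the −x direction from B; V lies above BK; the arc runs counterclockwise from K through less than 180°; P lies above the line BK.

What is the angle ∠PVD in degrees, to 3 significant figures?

75.8°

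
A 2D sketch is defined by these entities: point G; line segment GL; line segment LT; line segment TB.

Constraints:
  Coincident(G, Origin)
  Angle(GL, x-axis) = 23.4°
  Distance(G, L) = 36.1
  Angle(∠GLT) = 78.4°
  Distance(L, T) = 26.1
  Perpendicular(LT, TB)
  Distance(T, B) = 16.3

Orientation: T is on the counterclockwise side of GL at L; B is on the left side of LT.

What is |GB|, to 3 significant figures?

26.8

G is at the origin; GL runs at 23.4° with length 36.1, so L = 36.1·(cos 23.4°, sin 23.4°) = (33.1, 14.3). ∠GLT = 78.4°, so LT runs at 23.4° + (180° − 78.4°) = 125° from the x-axis; with |LT| = 26.1, T = L + 26.1·(cos 125°, sin 125°) = (18.2, 35.7). LT ⟂ TB; with |TB| = 16.3 on the left of LT, B = T + 16.3·(-0.819, -0.574) = (4.81, 26.4). Then |GB| = |B − G| = 26.8.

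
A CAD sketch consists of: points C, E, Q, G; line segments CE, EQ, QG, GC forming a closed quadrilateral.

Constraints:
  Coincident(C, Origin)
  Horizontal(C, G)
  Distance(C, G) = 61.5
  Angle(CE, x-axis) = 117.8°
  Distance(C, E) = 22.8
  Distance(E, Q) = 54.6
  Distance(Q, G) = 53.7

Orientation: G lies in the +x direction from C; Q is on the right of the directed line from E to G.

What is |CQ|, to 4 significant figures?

31.80

C is at the origin; C and G share the same y with |CG| = 61.5 and G in +x, so G = (61.5, 0). CE runs at 117.8° with |CE| = 22.8, so E = (-10.63, 20.17). Q is determined by |EQ| = 54.6 and |QG| = 53.7 together: it lies at the intersection of circle(E, 54.6) and circle(G, 53.7). With |EG| = 74.90, the foot of the radical line on EG is 38.10 from E and the perpendicular offset is √(54.6² − 38.10²) = 39.11. Taking the right-of-EG solution: Q = (15.53, -27.76).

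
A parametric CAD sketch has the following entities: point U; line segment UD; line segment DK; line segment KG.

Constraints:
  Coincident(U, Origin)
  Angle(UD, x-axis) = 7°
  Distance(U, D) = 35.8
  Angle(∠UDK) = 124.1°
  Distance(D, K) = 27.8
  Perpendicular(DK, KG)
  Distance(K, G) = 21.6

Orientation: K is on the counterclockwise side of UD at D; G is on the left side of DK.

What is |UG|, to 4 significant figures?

48.54

U is at the origin; UD runs at 7.0° with length 35.8, so D = 35.8·(cos 7.0°, sin 7.0°) = (35.53, 4.363). ∠UDK = 124.1°, so DK runs at 7.0° + (180° − 124.1°) = 62.90° from the x-axis; with |DK| = 27.8, K = D + 27.8·(cos 62.90°, sin 62.90°) = (48.20, 29.11). DK ⟂ KG; with |KG| = 21.6 on the left of DK, G = K + 21.6·(-0.8902, 0.4555) = (28.97, 38.95). Then |UG| = |G − U| = 48.54.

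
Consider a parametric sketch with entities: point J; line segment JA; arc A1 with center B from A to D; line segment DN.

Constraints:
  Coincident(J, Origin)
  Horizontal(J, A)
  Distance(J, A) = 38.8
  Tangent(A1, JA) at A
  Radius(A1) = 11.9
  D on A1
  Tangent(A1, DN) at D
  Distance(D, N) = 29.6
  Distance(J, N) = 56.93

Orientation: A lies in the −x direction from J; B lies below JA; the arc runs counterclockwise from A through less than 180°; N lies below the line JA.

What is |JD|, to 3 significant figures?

52.4

J is at the origin; JA is horizontal with |JA| = 38.8 and A on the −x side, so A = (-38.8, 0.00). Tangency of A1 to JA means the radius BA is perpendicular to JA, so B = A + (0, -11.9) = (-38.8, -11.9). Since BD ⟂ DN (tangency), |BN| = √(11.9² + 29.6²) = 31.9 regardless of where D sits on A1. So N lies on both circle(J, 56.93) and circle(B, 31.9); the below-JA intersection is N = (-36.5, -43.7). D is the foot of the tangent from N: D = (-49.5, -17.1).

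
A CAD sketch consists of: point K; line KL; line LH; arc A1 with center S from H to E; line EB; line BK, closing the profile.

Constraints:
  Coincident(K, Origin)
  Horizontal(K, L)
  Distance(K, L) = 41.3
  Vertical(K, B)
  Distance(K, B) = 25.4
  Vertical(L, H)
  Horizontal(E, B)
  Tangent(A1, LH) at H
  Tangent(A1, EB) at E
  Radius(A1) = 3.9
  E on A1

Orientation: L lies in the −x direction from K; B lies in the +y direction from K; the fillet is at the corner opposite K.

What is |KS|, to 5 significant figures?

43.139

K is at the origin; KL is horizontal with |KL| = 41.3 and L on the −x side, so L = (-41.300, 0.0000). K and B share the same x with |KB| = 25.4 and B on the +y side, so B = (0.0000, 25.400). The virtual corner opposite K is at (-41.300, 25.400). Tangency of A1 to LH means the radius SH is perpendicular to LH and A1 meets EB tangentially, so SE is at right angles to EB, with radius 3.9, so the center S sits 3.9 in from both sides at S = (-37.400, 21.500). Then |KS| = |S − K| = 43.139.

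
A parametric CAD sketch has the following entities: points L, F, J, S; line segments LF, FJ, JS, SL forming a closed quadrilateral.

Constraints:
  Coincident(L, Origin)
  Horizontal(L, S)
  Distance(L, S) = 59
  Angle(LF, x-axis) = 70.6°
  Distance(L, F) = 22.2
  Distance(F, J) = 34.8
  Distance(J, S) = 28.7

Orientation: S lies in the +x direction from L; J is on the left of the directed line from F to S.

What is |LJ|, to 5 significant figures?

48.068

L is at the origin; LS is horizontal with |LS| = 59.0 and S in +x, so S = (59.0, 0). LF runs at 70.6° with |LF| = 22.2, so F = (7.3740, 20.940). J is determined by |FJ| = 34.8 and |JS| = 28.7 together: it lies at the intersection of circle(F, 34.8) and circle(S, 28.7). With |FS| = 55.711, the foot of the radical line on FS is 31.332 from F and the perpendicular offset is √(34.8² − 31.332²) = 15.144. Taking the left-of-FS solution: J = (42.101, 23.197).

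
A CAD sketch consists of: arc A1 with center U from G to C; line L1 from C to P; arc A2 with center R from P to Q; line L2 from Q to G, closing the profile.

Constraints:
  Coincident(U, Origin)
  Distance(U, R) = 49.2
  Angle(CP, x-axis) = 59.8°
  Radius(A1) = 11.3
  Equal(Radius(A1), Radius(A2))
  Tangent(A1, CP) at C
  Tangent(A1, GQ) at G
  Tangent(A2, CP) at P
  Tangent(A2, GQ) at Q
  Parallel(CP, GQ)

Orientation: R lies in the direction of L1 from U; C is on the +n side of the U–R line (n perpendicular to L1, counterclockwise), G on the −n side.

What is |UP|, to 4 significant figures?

50.48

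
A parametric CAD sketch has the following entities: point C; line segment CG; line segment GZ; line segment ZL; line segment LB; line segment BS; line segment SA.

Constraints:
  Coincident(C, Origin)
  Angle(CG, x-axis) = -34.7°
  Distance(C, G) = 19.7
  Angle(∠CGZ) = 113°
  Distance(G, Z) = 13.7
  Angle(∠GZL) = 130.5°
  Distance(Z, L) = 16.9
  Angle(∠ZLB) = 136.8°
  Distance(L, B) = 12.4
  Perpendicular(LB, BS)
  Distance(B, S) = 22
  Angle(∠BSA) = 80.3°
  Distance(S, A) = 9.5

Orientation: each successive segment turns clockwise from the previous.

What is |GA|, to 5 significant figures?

15.490

C is at the origin; CG runs at -34.7° with length 19.7, so G = (16.196, -11.215). ∠CGZ = 113.0° gives GZ at -101.70° from the x-axis; with |GZ| = 13.7, Z = (13.418, -24.630). ∠GZL = 130.5° gives ZL at -151.20° from the x-axis; with |ZL| = 16.9, L = (-1.3915, -32.772). ∠ZLB = 136.8° gives LB at 165.60° from the x-axis; with |LB| = 12.4, B = (-13.402, -29.688). The perpendicularity gives BS at right angles to LB, so BS runs at 75.600°; with |BS| = 22.0, S = (-7.9308, -8.3792). ∠BSA = 80.3° gives SA at -24.100° from the x-axis; with |SA| = 9.5, A = (0.74114, -12.258). Then |GA| = |A − G| = 15.490.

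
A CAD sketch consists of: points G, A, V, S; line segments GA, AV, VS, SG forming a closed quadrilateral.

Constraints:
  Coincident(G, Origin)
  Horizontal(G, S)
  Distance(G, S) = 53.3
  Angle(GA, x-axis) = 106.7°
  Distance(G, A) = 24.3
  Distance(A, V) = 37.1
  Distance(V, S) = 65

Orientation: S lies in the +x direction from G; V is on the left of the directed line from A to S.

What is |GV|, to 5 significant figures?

55.043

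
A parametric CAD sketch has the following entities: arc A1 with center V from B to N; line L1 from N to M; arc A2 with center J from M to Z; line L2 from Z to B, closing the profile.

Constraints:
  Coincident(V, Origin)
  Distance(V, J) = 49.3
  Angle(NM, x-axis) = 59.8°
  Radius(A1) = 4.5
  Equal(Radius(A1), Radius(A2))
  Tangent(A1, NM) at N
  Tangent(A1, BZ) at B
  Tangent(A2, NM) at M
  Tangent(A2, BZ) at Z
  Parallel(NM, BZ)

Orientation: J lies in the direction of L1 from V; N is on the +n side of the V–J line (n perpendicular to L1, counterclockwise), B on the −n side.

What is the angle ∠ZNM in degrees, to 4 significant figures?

10.35°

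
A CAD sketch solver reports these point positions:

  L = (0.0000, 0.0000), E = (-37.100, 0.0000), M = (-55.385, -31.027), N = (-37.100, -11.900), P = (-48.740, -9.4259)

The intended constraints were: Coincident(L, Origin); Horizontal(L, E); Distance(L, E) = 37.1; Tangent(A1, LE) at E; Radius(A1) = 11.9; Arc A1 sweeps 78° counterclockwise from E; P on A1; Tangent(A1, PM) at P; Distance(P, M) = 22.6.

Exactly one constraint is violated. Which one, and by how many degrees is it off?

Tangent(A1, PM) at P — off by 5.10°.

L = (0.00, 0.00) ✓; L.y = 0.00, E.y = 0.00 ✓; |LE| = 37.10 ✓; ∠(NE, EL) = 90.00° ✓; |NE| = 11.90 ✓; bearing(N→P) − bearing(N→E) = 78.00° ✓; |NP| = 11.90 ✓; ∠(NP, PM) = 95.10° ✗; |PM| = 22.60 ✓.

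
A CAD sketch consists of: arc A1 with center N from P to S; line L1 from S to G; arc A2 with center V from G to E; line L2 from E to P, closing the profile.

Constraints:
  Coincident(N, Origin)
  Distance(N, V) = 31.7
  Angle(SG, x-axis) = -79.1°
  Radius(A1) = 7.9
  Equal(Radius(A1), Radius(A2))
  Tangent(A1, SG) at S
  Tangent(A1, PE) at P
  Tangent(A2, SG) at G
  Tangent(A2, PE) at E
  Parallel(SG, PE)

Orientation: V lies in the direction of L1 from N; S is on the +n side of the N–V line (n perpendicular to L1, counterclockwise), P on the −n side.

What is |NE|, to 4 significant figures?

32.67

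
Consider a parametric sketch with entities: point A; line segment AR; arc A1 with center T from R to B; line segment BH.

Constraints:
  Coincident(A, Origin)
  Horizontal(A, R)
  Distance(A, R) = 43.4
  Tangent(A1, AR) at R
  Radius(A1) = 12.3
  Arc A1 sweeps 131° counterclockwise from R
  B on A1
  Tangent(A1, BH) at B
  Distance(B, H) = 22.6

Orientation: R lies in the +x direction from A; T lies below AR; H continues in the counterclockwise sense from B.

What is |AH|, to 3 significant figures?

61.6

A is at the origin; A and R share the same y with |AR| = 43.4 and R on the +x side, so R = (43.4, 0.00). Since A1 is tangent to AR there, TR ⟂ AR, so T = R + (0, -12.3) = (43.4, -12.3). On A1, R sits at bearing 90° from T; a 131° counterclockwise sweep puts B at bearing 221°, so B = T + 12.3·(cos 221°, sin 221°) = (34.1, -20.4). Since A1 is tangent to BH there, TB ⟂ BH, so BH runs along (−sin 221°, cos 221°); with |BH| = 22.6, H = (48.9, -37.4). Then |AH| = |H − A| = 61.6.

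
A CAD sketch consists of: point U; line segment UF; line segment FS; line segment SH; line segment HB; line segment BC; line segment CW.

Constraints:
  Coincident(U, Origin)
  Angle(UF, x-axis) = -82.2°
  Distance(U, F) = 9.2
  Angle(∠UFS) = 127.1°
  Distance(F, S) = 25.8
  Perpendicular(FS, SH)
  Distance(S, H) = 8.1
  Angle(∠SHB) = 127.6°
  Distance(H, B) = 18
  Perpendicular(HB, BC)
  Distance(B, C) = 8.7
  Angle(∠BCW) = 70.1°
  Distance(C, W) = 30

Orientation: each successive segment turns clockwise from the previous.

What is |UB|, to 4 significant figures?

20.74

U is at the origin; UF runs at -82.2° with length 9.2, so F = (1.249, -9.115). ∠UFS = 127.1° gives FS at -135.1° from the x-axis; with |FS| = 25.8, S = (-17.03, -27.33). FS ⟂ SH, so SH runs at 134.9°; with |SH| = 8.1, H = (-22.74, -21.59). ∠SHB = 127.6° gives HB at 82.50° from the x-axis; with |HB| = 18.0, B = (-20.39, -3.743). Then |UB| = |B − U| = 20.74.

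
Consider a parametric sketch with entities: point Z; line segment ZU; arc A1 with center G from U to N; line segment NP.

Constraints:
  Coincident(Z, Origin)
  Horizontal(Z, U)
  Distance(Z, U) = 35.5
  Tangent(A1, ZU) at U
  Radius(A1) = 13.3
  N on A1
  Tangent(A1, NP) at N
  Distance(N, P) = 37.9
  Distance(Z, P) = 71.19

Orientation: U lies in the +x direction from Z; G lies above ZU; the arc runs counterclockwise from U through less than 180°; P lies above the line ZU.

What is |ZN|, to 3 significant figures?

50.5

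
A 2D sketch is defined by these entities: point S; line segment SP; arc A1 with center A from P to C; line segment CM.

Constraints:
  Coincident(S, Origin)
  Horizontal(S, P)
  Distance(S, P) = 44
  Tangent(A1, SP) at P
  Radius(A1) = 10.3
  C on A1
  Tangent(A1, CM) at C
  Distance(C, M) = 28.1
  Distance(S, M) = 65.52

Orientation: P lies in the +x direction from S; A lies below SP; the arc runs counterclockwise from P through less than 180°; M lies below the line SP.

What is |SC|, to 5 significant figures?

39.398

S is at the origin; SP is horizontal with |SP| = 44.0 and P on the +x side, so P = (44.000, 0.0000). Tangency of A1 to SP means the radius AP is perpendicular to SP, so A = P + (0, -10.3) = (44.000, -10.300). Since AC ⟂ CM (tangency), |AM| = √(10.3² + 28.1²) = 29.928 regardless of where C sits on A1. So M lies on both circle(S, 65.52) and circle(A, 29.928); the below-SP intersection is M = (52.695, -38.937). C is the foot of the tangent from M: C = (35.776, -16.502).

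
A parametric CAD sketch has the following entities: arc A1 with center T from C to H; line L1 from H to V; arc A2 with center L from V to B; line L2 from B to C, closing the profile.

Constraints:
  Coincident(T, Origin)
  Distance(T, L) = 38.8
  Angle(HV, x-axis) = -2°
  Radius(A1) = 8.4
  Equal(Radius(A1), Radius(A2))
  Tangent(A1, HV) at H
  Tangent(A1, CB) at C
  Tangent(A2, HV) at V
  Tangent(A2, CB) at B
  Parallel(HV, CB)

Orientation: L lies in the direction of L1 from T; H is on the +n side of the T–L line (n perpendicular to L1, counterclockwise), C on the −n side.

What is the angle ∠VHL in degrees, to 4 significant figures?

12.22°

The slot axis is L1's direction at -2.0°, so u = (cos -2.0°, sin -2.0°) = (0.9994, -0.03490) and n = (−sin -2.0°, cos -2.0°) = (0.03490, 0.9994). T is at the origin and L lies 38.8 along u from T, so L = 38.8·u = (38.78, -1.354). Tangency of A1 to both parallel lines with radius 8.4 puts H and C at T ± 8.4·n: H = (0.2932, 8.395), C = (-0.2932, -8.395). Equal radii place V and B the same way about L: V = L + 8.4·n = (39.07, 7.041), B = L − 8.4·n = (38.48, -9.749). Then cos ∠VHL = HV·HL / (|HV||HL|), giving 12.22°.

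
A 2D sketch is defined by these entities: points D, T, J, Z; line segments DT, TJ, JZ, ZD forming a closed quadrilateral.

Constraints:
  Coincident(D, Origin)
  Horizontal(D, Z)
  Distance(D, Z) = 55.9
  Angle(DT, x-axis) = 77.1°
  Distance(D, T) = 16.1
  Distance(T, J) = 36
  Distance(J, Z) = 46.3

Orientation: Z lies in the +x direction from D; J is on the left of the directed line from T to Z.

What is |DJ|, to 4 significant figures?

49.85

Checks: |TJ| = 36.00 ✓; |JZ| = 46.30 ✓.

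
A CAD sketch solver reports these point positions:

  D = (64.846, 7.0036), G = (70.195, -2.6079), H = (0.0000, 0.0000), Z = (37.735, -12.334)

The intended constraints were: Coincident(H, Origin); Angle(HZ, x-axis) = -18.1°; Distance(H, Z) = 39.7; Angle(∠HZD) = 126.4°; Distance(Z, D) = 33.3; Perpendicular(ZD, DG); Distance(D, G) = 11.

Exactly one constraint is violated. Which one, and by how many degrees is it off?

Perpendicular(ZD, DG) — off by 6.40°.

H = (0.00, 0.00) ✓; HZ at -18.10° ✓; |HZ| = 39.70 ✓; ∠HZD = 126.4° ✓; |ZD| = 33.30 ✓; ∠(ZD, DG) = 96.40° ✗; |DG| = 11.00 ✓.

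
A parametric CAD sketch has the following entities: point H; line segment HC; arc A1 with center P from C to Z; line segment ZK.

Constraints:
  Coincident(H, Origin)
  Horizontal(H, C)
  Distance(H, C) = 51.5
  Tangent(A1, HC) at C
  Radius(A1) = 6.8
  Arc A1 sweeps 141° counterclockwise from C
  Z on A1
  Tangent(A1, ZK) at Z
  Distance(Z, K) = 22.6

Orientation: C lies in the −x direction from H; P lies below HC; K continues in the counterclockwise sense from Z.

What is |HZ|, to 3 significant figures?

57.1

H is at the origin; H and C share the same y with |HC| = 51.5 and C on the −x side, so C = (-51.5, 0.00). Tangency of A1 to HC means the radius PC is perpendicular to HC, so P = C + (0, -6.8) = (-51.5, -6.80). On A1, C sits at bearing 90° from P; a 141° counterclockwise sweep puts Z at bearing 231°, so Z = P + 6.8·(cos 231°, sin 231°) = (-55.8, -12.1). Then |HZ| = |Z − H| = 57.1.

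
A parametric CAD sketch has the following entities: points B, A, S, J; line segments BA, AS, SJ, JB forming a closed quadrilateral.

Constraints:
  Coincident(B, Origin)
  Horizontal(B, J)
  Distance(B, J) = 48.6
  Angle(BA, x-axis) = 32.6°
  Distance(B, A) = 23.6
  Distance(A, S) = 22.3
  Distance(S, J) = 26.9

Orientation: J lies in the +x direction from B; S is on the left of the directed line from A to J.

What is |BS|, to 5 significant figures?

45.899

B is at the origin; B and J share the same y with |BJ| = 48.6 and J in +x, so J = (48.6, 0). BA runs at 32.6° with |BA| = 23.6, so A = (19.882, 12.715). S is determined by |AS| = 22.3 and |SJ| = 26.9 together: it lies at the intersection of circle(A, 22.3) and circle(J, 26.9). With |AJ| = 31.407, the foot of the radical line on AJ is 12.101 from A and the perpendicular offset is √(22.3² − 12.101²) = 18.731. Taking the left-of-AJ solution: S = (38.530, 24.944).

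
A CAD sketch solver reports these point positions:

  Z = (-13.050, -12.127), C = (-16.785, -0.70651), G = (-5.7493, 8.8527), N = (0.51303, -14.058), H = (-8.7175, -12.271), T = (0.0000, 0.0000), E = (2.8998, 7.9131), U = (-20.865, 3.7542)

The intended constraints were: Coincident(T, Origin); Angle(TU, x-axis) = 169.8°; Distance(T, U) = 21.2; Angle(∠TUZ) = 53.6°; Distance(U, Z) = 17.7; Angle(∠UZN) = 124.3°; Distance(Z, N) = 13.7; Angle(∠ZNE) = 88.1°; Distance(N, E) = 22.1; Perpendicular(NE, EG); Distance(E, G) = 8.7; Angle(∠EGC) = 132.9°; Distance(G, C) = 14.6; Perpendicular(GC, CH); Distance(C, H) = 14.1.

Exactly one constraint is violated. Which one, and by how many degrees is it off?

Perpendicular(GC, CH) — off by 6.00°.

T = (0.00, 0.00) ✓; TU at 169.8° ✓; |TU| = 21.20 ✓; ∠TUZ = 53.60° ✓; |UZ| = 17.70 ✓; ∠UZN = 124.3° ✓; |ZN| = 13.70 ✓; ∠ZNE = 88.10° ✓; |NE| = 22.10 ✓; ∠(NE, EG) = 90.00° ✓; |EG| = 8.700 ✓; ∠EGC = 132.9° ✓; |GC| = 14.60 ✓; ∠(GC, CH) = 84.00° ✗; |CH| = 14.10 ✓.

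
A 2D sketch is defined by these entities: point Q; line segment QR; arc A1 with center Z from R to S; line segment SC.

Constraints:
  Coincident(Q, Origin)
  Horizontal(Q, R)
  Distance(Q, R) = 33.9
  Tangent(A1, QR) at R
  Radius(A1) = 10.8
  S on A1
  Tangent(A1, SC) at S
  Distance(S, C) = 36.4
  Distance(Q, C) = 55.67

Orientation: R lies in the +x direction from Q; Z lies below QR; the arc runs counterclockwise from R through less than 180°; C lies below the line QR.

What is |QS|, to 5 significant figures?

26.177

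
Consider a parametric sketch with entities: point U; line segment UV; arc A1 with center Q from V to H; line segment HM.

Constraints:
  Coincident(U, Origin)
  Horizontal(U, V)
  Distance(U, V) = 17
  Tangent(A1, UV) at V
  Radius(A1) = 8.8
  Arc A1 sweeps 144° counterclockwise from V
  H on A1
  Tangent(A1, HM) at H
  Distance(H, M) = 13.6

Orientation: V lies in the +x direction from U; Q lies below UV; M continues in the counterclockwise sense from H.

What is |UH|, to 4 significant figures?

19.83

U is at the origin; UV is horizontal with |UV| = 17.0 and V on the +x side, so V = (17.00, 0.000). Since A1 is tangent to UV there, QV ⟂ UV, so Q = V + (0, -8.8) = (17.00, -8.800). On A1, V sits at bearing 90° from Q; a 144° counterclockwise sweep puts H at bearing 234°, so H = Q + 8.8·(cos 234°, sin 234°) = (11.83, -15.92). Then |UH| = |H − U| = 19.83.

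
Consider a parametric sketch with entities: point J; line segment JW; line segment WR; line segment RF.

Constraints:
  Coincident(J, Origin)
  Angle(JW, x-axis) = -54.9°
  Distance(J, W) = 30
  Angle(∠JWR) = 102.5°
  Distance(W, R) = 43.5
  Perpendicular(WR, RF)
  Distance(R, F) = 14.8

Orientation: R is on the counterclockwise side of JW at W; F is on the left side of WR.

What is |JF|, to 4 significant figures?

52.05

J is at the origin; JW runs at -54.9° with length 30.0, so W = 30.0·(cos -54.9°, sin -54.9°) = (17.25, -24.54). ∠JWR = 102.5°, so WR runs at -54.9° + (180° − 102.5°) = 22.60° from the x-axis; with |WR| = 43.5, R = W + 43.5·(cos 22.60°, sin 22.60°) = (57.41, -7.828). WR ⟂ RF; with |RF| = 14.8 on the left of WR, F = R + 14.8·(-0.3843, 0.9232) = (51.72, 5.836). Then |JF| = |F − J| = 52.05.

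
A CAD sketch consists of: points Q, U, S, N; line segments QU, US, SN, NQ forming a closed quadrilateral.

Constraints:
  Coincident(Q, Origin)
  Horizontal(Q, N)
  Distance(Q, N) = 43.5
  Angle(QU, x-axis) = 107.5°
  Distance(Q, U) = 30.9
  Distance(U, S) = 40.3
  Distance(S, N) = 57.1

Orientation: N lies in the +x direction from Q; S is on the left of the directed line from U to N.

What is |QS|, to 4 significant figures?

58.17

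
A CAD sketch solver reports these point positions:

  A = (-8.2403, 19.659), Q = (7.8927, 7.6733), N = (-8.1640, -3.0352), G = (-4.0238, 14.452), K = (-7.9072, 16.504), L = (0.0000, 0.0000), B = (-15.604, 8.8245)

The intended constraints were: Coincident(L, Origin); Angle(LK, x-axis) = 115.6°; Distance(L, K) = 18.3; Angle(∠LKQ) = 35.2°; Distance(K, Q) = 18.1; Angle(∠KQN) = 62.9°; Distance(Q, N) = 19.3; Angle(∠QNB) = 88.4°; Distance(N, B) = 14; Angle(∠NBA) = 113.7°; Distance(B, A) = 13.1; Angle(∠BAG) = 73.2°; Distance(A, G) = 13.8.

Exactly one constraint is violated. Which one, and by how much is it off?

Distance(A, G) = 13.8 — off by 7.10.

L = (0.00, 0.00) ✓; LK at 115.6° ✓; |LK| = 18.30 ✓; ∠LKQ = 35.20° ✓; |KQ| = 18.10 ✓; ∠KQN = 62.90° ✓; |QN| = 19.30 ✓; ∠QNB = 88.40° ✓; |NB| = 14.00 ✓; ∠NBA = 113.7° ✓; |BA| = 13.10 ✓; ∠BAG = 73.20° ✓; |AG| = 6.700 ✗.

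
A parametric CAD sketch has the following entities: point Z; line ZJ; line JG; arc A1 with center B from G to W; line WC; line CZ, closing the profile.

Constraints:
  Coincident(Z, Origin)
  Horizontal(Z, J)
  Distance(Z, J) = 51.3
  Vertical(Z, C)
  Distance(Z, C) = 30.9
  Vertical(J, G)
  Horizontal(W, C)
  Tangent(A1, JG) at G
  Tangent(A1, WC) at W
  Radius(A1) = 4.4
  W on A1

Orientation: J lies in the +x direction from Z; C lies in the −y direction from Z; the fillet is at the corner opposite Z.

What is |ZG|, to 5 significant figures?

57.740

Z is at the origin; Z and J share the same y with |ZJ| = 51.3 and J on the +x side, so J = (51.300, 0.0000). Z and C share the same x with |ZC| = 30.9 and C on the −y side, so C = (0.0000, -30.900). The virtual corner opposite Z is at (51.300, -30.900). A1 meets JG tangentially, so BG is at right angles to JG and since A1 is tangent to WC there, BW ⟂ WC, with radius 4.4, so the center B sits 4.4 in from both sides at B = (46.900, -26.500). That places the tangent points at G = (51.300, -26.500) on JG and W = (46.900, -30.900) on WC. Then |ZG| = |G − Z| = 57.740.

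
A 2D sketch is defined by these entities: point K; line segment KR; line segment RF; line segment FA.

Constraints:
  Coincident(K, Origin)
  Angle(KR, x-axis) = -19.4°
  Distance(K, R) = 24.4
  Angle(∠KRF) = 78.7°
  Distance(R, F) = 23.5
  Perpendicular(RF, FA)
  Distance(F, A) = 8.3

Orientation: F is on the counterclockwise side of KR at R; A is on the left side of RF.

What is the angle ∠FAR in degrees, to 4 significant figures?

70.55°

K is at the origin; KR runs at -19.4° with length 24.4, so R = 24.4·(cos -19.4°, sin -19.4°) = (23.01, -8.105). ∠KRF = 78.7°, so RF runs at -19.4° + (180° − 78.7°) = 81.90° from the x-axis; with |RF| = 23.5, F = R + 23.5·(cos 81.90°, sin 81.90°) = (26.33, 15.16). RF ⟂ FA; with |FA| = 8.3 on the left of RF, A = F + 8.3·(-0.9900, 0.1409) = (18.11, 16.33). Then cos ∠FAR = AF·AR / (|AF||AR|), giving 70.55°.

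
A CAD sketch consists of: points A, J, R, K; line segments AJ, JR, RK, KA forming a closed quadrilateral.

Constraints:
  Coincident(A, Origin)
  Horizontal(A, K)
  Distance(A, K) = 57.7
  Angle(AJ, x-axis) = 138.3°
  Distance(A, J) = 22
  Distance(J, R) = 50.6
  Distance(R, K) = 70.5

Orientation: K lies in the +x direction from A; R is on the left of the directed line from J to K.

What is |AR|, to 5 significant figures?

56.898

Checks: |JR| = 50.60 ✓; |RK| = 70.50 ✓.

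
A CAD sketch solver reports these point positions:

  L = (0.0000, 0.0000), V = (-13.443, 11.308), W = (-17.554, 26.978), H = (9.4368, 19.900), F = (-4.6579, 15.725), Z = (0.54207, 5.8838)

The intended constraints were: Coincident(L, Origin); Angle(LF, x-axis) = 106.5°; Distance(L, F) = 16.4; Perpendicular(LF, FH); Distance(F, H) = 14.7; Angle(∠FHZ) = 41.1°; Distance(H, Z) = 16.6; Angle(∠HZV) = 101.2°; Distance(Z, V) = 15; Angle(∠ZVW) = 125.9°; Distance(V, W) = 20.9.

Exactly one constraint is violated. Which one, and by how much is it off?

Distance(V, W) = 20.9 — off by 4.70.

L = (0.00, 0.00) ✓; LF at 106.5° ✓; |LF| = 16.40 ✓; ∠(LF, FH) = 90.00° ✓; |FH| = 14.70 ✓; ∠FHZ = 41.10° ✓; |HZ| = 16.60 ✓; ∠HZV = 101.2° ✓; |ZV| = 15.00 ✓; ∠ZVW = 125.9° ✓; |VW| = 16.20 ✗.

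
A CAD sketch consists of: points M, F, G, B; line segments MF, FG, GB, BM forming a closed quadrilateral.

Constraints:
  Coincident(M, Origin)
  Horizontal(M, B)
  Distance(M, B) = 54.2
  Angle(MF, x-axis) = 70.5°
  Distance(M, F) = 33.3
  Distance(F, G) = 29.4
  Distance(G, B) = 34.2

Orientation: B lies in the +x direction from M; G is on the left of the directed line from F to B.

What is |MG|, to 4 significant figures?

51.22

Checks: |FG| = 29.40 ✓; |GB| = 34.20 ✓.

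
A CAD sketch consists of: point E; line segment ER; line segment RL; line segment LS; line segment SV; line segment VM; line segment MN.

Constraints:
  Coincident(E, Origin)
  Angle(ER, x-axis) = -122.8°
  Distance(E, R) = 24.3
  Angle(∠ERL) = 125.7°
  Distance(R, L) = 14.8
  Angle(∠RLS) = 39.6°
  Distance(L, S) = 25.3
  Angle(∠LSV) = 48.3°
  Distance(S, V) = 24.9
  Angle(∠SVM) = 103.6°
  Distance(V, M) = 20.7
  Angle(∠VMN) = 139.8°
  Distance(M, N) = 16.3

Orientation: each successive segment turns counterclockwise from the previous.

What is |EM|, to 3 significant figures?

44.8

E is at the origin; ER runs at -122.8° with length 24.3, so R = (-13.2, -20.4). ∠ERL = 125.7° gives RL at -68.5° from the x-axis; with |RL| = 14.8, L = (-7.74, -34.2). ∠RLS = 39.6° gives LS at 71.9° from the x-axis; with |LS| = 25.3, S = (0.121, -10.1). ∠LSV = 48.3° gives SV at -156° from the x-axis; with |SV| = 24.9, V = (-22.7, -20.1). ∠SVM = 103.6° gives VM at -80.0° from the x-axis; with |VM| = 20.7, M = (-19.1, -40.5). Then |EM| = |M − E| = 44.8.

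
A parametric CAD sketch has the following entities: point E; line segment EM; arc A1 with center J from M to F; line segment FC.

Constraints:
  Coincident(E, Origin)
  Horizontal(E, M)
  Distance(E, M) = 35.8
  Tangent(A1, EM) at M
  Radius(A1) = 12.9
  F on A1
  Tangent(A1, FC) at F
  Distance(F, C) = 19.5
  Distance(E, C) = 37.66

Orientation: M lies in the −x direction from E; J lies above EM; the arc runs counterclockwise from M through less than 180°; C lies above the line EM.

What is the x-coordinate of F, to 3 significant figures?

-23.0

Checks: E = (0.00, 0.00) ✓; |JF| = 12.90 ✓; ∠(JF, FC) = 90.00° ✓; |FC| = 19.50 ✓; |EC| = 37.66 ✓.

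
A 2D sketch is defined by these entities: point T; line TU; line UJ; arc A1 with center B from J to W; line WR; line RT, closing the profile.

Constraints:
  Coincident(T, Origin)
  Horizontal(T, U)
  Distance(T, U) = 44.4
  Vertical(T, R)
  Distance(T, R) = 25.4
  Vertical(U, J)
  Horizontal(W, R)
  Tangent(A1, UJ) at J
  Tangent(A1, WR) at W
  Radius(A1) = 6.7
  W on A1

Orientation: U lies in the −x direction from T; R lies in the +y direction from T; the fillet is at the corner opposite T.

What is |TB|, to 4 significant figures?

42.08

T is at the origin; T and U share the same y with |TU| = 44.4 and U on the −x side, so U = (-44.40, 0.000). T and R share the same x with |TR| = 25.4 and R on the +y side, so R = (0.000, 25.40). The virtual corner opposite T is at (-44.40, 25.40). Since A1 is tangent to UJ there, BJ ⟂ UJ and the tangent condition forces BW to be normal to WR, with radius 6.7, so the center B sits 6.7 in from both sides at B = (-37.70, 18.70). Then |TB| = |B − T| = 42.08.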